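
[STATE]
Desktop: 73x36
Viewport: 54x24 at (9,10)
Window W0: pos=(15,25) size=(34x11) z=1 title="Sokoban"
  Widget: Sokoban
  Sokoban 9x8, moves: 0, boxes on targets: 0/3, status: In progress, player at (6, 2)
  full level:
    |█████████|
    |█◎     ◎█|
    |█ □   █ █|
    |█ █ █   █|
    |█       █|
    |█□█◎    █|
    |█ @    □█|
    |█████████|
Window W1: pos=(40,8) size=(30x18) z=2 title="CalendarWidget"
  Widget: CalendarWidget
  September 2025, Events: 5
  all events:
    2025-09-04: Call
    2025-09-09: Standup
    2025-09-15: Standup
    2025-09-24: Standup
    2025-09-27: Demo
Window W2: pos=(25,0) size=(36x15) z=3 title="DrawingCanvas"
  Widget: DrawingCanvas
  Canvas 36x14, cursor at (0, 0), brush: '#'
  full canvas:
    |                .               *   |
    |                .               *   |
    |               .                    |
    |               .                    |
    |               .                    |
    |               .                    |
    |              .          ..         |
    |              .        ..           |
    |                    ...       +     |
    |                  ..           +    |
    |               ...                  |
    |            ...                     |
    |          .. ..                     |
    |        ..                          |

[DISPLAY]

                ┃              .        ..         ┃──
                ┃                    ...       +   ┃5 
                ┃                  ..           +  ┃  
                ┃               ...                ┃7 
                ┗━━━━━━━━━━━━━━━━━━━━━━━━━━━━━━━━━━┛4 
                               ┃15* 16 17 18 19 20 21 
                               ┃22 23 24* 25 26 27* 28
                               ┃29 30                 
                               ┃                      
                               ┃                      
                               ┃                      
                               ┃                      
                               ┃                      
                               ┃                      
                               ┃                      
      ┏━━━━━━━━━━━━━━━━━━━━━━━━┗━━━━━━━━━━━━━━━━━━━━━━
      ┃ Sokoban                        ┃              
      ┠────────────────────────────────┨              
      ┃█████████                       ┃              
      ┃█◎     ◎█                       ┃              
      ┃█ □   █ █                       ┃              
      ┃█ █ █   █                       ┃              
      ┃█       █                       ┃              
      ┃█□█◎    █                       ┃              


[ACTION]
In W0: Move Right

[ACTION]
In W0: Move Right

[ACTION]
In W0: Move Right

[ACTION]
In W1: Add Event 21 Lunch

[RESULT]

                ┃              .        ..         ┃──
                ┃                    ...       +   ┃5 
                ┃                  ..           +  ┃  
                ┃               ...                ┃7 
                ┗━━━━━━━━━━━━━━━━━━━━━━━━━━━━━━━━━━┛4 
                               ┃15* 16 17 18 19 20 21*
                               ┃22 23 24* 25 26 27* 28
                               ┃29 30                 
                               ┃                      
                               ┃                      
                               ┃                      
                               ┃                      
                               ┃                      
                               ┃                      
                               ┃                      
      ┏━━━━━━━━━━━━━━━━━━━━━━━━┗━━━━━━━━━━━━━━━━━━━━━━
      ┃ Sokoban                        ┃              
      ┠────────────────────────────────┨              
      ┃█████████                       ┃              
      ┃█◎     ◎█                       ┃              
      ┃█ □   █ █                       ┃              
      ┃█ █ █   █                       ┃              
      ┃█       █                       ┃              
      ┃█□█◎    █                       ┃              


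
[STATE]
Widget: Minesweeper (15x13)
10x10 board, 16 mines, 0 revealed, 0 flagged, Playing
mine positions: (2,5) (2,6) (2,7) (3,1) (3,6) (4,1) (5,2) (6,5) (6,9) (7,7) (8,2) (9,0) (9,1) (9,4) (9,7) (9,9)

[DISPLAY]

■■■■■■■■■■     
■■■■■■■■■■     
■■■■■■■■■■     
■■■■■■■■■■     
■■■■■■■■■■     
■■■■■■■■■■     
■■■■■■■■■■     
■■■■■■■■■■     
■■■■■■■■■■     
■■■■■■■■■■     
               
               
               


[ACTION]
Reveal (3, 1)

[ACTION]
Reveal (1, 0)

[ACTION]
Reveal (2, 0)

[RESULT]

■■■■■■■■■■     
■■■■■■■■■■     
■■■■■✹✹✹■■     
■✹■■■■✹■■■     
■✹■■■■■■■■     
■■✹■■■■■■■     
■■■■■✹■■■✹     
■■■■■■■✹■■     
■■✹■■■■■■■     
✹✹■■✹■■✹■✹     
               
               
               


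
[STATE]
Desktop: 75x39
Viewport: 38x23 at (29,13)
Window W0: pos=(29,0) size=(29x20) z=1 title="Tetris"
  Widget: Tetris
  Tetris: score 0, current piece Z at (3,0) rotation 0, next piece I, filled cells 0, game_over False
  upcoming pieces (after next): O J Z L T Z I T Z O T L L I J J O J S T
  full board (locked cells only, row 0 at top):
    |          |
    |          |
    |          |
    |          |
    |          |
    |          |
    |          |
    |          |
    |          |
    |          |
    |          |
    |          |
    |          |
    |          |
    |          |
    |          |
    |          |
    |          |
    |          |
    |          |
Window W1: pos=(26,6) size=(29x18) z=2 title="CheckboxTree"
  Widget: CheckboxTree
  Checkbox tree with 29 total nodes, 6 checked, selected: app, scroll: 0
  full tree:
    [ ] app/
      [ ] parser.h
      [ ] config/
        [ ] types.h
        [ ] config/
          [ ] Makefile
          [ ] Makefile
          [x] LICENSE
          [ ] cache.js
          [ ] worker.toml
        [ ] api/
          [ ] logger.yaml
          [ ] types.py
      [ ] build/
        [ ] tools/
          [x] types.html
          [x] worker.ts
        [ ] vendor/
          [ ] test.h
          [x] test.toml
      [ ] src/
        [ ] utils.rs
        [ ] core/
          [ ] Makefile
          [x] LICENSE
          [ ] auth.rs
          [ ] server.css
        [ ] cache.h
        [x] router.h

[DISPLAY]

   [-] config/           ┃  ┃         
     [ ] Makefile        ┃  ┃         
     [ ] Makefile        ┃  ┃         
     [x] LICENSE         ┃  ┃         
     [ ] cache.js        ┃  ┃         
     [ ] worker.toml     ┃  ┃         
   [ ] api/              ┃━━┛         
     [ ] logger.yaml     ┃            
     [ ] types.py        ┃            
 [-] build/              ┃            
━━━━━━━━━━━━━━━━━━━━━━━━━┛            
                                      
                                      
                                      
                                      
                                      
                                      
                                      
                                      
                                      
                                      
                                      
                                      


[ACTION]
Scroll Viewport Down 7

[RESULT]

     [x] LICENSE         ┃  ┃         
     [ ] cache.js        ┃  ┃         
     [ ] worker.toml     ┃  ┃         
   [ ] api/              ┃━━┛         
     [ ] logger.yaml     ┃            
     [ ] types.py        ┃            
 [-] build/              ┃            
━━━━━━━━━━━━━━━━━━━━━━━━━┛            
                                      
                                      
                                      
                                      
                                      
                                      
                                      
                                      
                                      
                                      
                                      
                                      
                                      
                                      
                                      


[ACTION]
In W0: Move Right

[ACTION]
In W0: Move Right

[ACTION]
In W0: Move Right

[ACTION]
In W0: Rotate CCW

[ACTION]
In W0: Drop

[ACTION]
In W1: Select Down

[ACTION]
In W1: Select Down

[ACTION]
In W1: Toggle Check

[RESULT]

     [x] LICENSE         ┃  ┃         
     [x] cache.js        ┃  ┃         
     [x] worker.toml     ┃  ┃         
   [x] api/              ┃━━┛         
     [x] logger.yaml     ┃            
     [x] types.py        ┃            
 [-] build/              ┃            
━━━━━━━━━━━━━━━━━━━━━━━━━┛            
                                      
                                      
                                      
                                      
                                      
                                      
                                      
                                      
                                      
                                      
                                      
                                      
                                      
                                      
                                      


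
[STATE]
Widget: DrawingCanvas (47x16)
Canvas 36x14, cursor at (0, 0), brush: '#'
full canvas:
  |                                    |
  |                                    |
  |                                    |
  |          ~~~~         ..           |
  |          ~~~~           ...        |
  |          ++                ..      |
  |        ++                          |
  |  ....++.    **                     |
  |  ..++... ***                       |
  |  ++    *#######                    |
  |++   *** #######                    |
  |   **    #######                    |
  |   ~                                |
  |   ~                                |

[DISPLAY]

+                                              
                                               
                                               
          ~~~~         ..                      
          ~~~~           ...                   
          ++                ..                 
        ++                                     
  ....++.    **                                
  ..++... ***                                  
  ++    *#######                               
++   *** #######                               
   **    #######                               
   ~                                           
   ~                                           
                                               
                                               


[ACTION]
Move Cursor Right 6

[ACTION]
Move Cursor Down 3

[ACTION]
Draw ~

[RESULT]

                                               
                                               
                                               
      ~   ~~~~         ..                      
          ~~~~           ...                   
          ++                ..                 
        ++                                     
  ....++.    **                                
  ..++... ***                                  
  ++    *#######                               
++   *** #######                               
   **    #######                               
   ~                                           
   ~                                           
                                               
                                               


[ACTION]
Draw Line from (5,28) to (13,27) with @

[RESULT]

                                               
                                               
                                               
      ~   ~~~~         ..                      
          ~~~~           ...                   
          ++                @.                 
        ++                  @                  
  ....++.    **             @                  
  ..++... ***               @                  
  ++    *#######            @                  
++   *** #######           @                   
   **    #######           @                   
   ~                       @                   
   ~                       @                   
                                               
                                               


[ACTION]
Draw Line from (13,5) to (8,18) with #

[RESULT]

                                               
                                               
                                               
      ~   ~~~~         ..                      
          ~~~~           ...                   
          ++                @.                 
        ++                  @                  
  ....++.    **             @                  
  ..++... ***    ##         @                  
  ++    *########           @                  
++   *** #######           @                   
   **    #######           @                   
   ~   ##                  @                   
   ~ ##                    @                   
                                               
                                               


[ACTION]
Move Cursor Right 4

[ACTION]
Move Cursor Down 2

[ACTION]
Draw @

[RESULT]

                                               
                                               
                                               
      ~   ~~~~         ..                      
          ~~~~           ...                   
          @+                @.                 
        ++                  @                  
  ....++.    **             @                  
  ..++... ***    ##         @                  
  ++    *########           @                  
++   *** #######           @                   
   **    #######           @                   
   ~   ##                  @                   
   ~ ##                    @                   
                                               
                                               


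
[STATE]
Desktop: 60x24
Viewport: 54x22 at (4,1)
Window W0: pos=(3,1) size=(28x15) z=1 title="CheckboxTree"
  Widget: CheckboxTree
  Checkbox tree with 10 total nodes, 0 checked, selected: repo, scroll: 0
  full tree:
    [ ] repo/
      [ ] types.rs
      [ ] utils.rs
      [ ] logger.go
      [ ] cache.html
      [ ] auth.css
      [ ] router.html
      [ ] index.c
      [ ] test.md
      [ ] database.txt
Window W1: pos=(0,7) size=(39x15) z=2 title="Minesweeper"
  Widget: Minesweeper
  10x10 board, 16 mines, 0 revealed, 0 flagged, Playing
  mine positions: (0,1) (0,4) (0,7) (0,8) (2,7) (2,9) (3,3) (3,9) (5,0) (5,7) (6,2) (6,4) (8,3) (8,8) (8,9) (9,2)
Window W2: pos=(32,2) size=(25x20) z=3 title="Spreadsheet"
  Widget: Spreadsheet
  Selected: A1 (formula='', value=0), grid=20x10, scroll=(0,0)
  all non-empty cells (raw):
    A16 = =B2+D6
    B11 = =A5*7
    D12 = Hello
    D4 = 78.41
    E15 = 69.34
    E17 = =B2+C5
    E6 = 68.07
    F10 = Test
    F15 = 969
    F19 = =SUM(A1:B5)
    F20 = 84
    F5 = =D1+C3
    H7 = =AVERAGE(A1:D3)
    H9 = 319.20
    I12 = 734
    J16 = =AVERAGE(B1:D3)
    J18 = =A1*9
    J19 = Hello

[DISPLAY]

━━━━━━━━━━━━━━━━━━━━━━━━━━┓                           
 CheckboxTree             ┃ ┏━━━━━━━━━━━━━━━━━━━━━━━┓ 
──────────────────────────┨ ┃ Spreadsheet           ┃ 
>[ ] repo/                ┃ ┠───────────────────────┨ 
   [ ] types.rs           ┃ ┃A1:                    ┃ 
   [ ] utils.rs           ┃ ┃       A       B       ┃ 
━━━━━━━━━━━━━━━━━━━━━━━━━━━━┃-----------------------┃ 
nesweeper                   ┃  1      [0]       0   ┃ 
────────────────────────────┃  2        0       0   ┃ 
■■■■■■■                     ┃  3        0       0   ┃ 
■■■■■■■                     ┃  4        0       0   ┃ 
■■■■■■■                     ┃  5        0       0   ┃ 
■■■■■■■                     ┃  6        0       0   ┃ 
■■■■■■■                     ┃  7        0       0   ┃ 
■■■■■■■                     ┃  8        0       0   ┃ 
■■■■■■■                     ┃  9        0       0   ┃ 
■■■■■■■                     ┃ 10        0       0   ┃ 
■■■■■■■                     ┃ 11        0       0   ┃ 
■■■■■■■                     ┃ 12        0       0   ┃ 
                            ┃ 13        0       0   ┃ 
━━━━━━━━━━━━━━━━━━━━━━━━━━━━┗━━━━━━━━━━━━━━━━━━━━━━━┛ 
                                                      


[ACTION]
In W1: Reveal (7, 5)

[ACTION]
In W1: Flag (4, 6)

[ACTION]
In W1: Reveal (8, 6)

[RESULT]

━━━━━━━━━━━━━━━━━━━━━━━━━━┓                           
 CheckboxTree             ┃ ┏━━━━━━━━━━━━━━━━━━━━━━━┓ 
──────────────────────────┨ ┃ Spreadsheet           ┃ 
>[ ] repo/                ┃ ┠───────────────────────┨ 
   [ ] types.rs           ┃ ┃A1:                    ┃ 
   [ ] utils.rs           ┃ ┃       A       B       ┃ 
━━━━━━━━━━━━━━━━━━━━━━━━━━━━┃-----------------------┃ 
nesweeper                   ┃  1      [0]       0   ┃ 
────────────────────────────┃  2        0       0   ┃ 
■■■■■■■                     ┃  3        0       0   ┃ 
■■■■■■■                     ┃  4        0       0   ┃ 
■■■■■■■                     ┃  5        0       0   ┃ 
■■■■■■■                     ┃  6        0       0   ┃ 
■■■⚑■■■                     ┃  7        0       0   ┃ 
■■■■■■■                     ┃  8        0       0   ┃ 
■■111■■                     ┃  9        0       0   ┃ 
■21 1■■                     ┃ 10        0       0   ┃ 
■1  1■■                     ┃ 11        0       0   ┃ 
■1  1■■                     ┃ 12        0       0   ┃ 
                            ┃ 13        0       0   ┃ 
━━━━━━━━━━━━━━━━━━━━━━━━━━━━┗━━━━━━━━━━━━━━━━━━━━━━━┛ 
                                                      


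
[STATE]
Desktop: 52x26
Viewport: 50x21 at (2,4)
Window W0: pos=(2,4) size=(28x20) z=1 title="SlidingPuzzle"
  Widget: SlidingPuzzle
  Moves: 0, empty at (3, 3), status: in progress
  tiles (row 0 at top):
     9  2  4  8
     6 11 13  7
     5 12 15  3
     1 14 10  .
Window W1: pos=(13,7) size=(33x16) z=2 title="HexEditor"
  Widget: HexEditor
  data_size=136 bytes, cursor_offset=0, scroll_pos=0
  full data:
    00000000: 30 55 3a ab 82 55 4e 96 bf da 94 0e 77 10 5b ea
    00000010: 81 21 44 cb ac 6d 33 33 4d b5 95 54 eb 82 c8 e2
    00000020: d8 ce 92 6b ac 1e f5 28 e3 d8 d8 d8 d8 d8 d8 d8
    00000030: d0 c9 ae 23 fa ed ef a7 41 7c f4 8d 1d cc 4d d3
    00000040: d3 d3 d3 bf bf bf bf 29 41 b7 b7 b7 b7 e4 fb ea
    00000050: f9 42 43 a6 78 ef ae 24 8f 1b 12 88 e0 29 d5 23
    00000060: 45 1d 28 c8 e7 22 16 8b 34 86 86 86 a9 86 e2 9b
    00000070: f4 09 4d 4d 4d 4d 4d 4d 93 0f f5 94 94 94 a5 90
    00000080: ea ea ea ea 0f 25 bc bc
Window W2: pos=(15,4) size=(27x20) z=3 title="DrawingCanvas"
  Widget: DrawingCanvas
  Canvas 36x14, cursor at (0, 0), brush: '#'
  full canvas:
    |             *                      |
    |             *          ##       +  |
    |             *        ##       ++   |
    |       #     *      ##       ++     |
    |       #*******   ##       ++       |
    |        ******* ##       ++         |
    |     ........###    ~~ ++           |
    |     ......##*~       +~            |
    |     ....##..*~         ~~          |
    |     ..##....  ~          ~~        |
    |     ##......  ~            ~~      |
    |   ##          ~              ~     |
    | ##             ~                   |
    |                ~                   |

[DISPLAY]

┏━━━━━━━━━━━━┏━━━━━━━━━━━━━━━━━━━━━━━━━┓          
┃ SlidingPuzz┃ DrawingCanvas           ┃          
┠────────────┠─────────────────────────┨          
┃┌────┬────┏━┃+            *           ┃━━━┓      
┃│  9 │  2 ┃ ┃             *          #┃   ┃      
┃├────┼────┠─┃             *        ## ┃───┨      
┃│  6 │ 11 ┃0┃       #     *      ##   ┃4e ┃      
┃├────┼────┃0┃       #*******   ##     ┃33 ┃      
┃│  5 │ 12 ┃0┃        ******* ##       ┃f5 ┃      
┃├────┼────┃0┃     ........###    ~~ ++┃ef ┃      
┃│  1 │ 14 ┃0┃     ......##*~       +~ ┃bf ┃      
┃└────┴────┃0┃     ....##..*~         ~┃ae ┃      
┃Moves: 0  ┃0┃     ..##....  ~         ┃16 ┃      
┃          ┃0┃     ##......  ~         ┃4d ┃      
┃          ┃0┃   ##          ~         ┃bc ┃      
┃          ┃ ┃ ##             ~        ┃   ┃      
┃          ┃ ┃                ~        ┃   ┃      
┃          ┃ ┃                         ┃   ┃      
┃          ┗━┃                         ┃━━━┛      
┗━━━━━━━━━━━━┗━━━━━━━━━━━━━━━━━━━━━━━━━┛          
                                                  


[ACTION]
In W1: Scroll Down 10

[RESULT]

┏━━━━━━━━━━━━┏━━━━━━━━━━━━━━━━━━━━━━━━━┓          
┃ SlidingPuzz┃ DrawingCanvas           ┃          
┠────────────┠─────────────────────────┨          
┃┌────┬────┏━┃+            *           ┃━━━┓      
┃│  9 │  2 ┃ ┃             *          #┃   ┃      
┃├────┼────┠─┃             *        ## ┃───┨      
┃│  6 │ 11 ┃0┃       #     *      ##   ┃bc ┃      
┃├────┼────┃ ┃       #*******   ##     ┃   ┃      
┃│  5 │ 12 ┃ ┃        ******* ##       ┃   ┃      
┃├────┼────┃ ┃     ........###    ~~ ++┃   ┃      
┃│  1 │ 14 ┃ ┃     ......##*~       +~ ┃   ┃      
┃└────┴────┃ ┃     ....##..*~         ~┃   ┃      
┃Moves: 0  ┃ ┃     ..##....  ~         ┃   ┃      
┃          ┃ ┃     ##......  ~         ┃   ┃      
┃          ┃ ┃   ##          ~         ┃   ┃      
┃          ┃ ┃ ##             ~        ┃   ┃      
┃          ┃ ┃                ~        ┃   ┃      
┃          ┃ ┃                         ┃   ┃      
┃          ┗━┃                         ┃━━━┛      
┗━━━━━━━━━━━━┗━━━━━━━━━━━━━━━━━━━━━━━━━┛          
                                                  


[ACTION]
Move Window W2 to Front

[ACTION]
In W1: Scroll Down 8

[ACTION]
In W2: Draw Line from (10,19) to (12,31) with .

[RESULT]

┏━━━━━━━━━━━━┏━━━━━━━━━━━━━━━━━━━━━━━━━┓          
┃ SlidingPuzz┃ DrawingCanvas           ┃          
┠────────────┠─────────────────────────┨          
┃┌────┬────┏━┃+            *           ┃━━━┓      
┃│  9 │  2 ┃ ┃             *          #┃   ┃      
┃├────┼────┠─┃             *        ## ┃───┨      
┃│  6 │ 11 ┃0┃       #     *      ##   ┃bc ┃      
┃├────┼────┃ ┃       #*******   ##     ┃   ┃      
┃│  5 │ 12 ┃ ┃        ******* ##       ┃   ┃      
┃├────┼────┃ ┃     ........###    ~~ ++┃   ┃      
┃│  1 │ 14 ┃ ┃     ......##*~       +~ ┃   ┃      
┃└────┴────┃ ┃     ....##..*~         ~┃   ┃      
┃Moves: 0  ┃ ┃     ..##....  ~         ┃   ┃      
┃          ┃ ┃     ##......  ~   ....  ┃   ┃      
┃          ┃ ┃   ##          ~       ..┃   ┃      
┃          ┃ ┃ ##             ~        ┃   ┃      
┃          ┃ ┃                ~        ┃   ┃      
┃          ┃ ┃                         ┃   ┃      
┃          ┗━┃                         ┃━━━┛      
┗━━━━━━━━━━━━┗━━━━━━━━━━━━━━━━━━━━━━━━━┛          
                                                  


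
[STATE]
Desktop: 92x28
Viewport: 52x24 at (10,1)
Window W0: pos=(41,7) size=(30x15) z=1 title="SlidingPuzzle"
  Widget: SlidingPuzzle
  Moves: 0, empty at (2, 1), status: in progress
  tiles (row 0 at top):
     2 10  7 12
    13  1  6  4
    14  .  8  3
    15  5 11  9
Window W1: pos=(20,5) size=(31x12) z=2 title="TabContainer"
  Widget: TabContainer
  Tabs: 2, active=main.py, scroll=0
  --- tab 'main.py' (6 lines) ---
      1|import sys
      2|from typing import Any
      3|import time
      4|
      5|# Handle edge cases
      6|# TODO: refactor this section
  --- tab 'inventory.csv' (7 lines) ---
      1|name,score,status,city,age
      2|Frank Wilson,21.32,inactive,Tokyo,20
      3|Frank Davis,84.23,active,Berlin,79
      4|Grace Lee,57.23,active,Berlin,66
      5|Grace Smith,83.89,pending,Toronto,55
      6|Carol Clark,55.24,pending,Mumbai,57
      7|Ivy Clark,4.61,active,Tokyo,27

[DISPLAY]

                                                    
                                                    
                                                    
                                                    
          ┏━━━━━━━━━━━━━━━━━━━━━━━━━━━━━┓           
          ┃ TabContainer                ┃           
          ┠─────────────────────────────┨━━━━━━━━━━━
          ┃[main.py]│ inventory.csv     ┃uzzle      
          ┃─────────────────────────────┃───────────
          ┃import sys                   ┃─┬────┬────
          ┃from typing import Any       ┃ │  7 │ 12 
          ┃import time                  ┃─┼────┼────
          ┃                             ┃ │  6 │  4 
          ┃# Handle edge cases          ┃─┼────┼────
          ┃# TODO: refactor this section┃ │  8 │  3 
          ┗━━━━━━━━━━━━━━━━━━━━━━━━━━━━━┛─┼────┼────
                               ┃│ 15 │  5 │ 11 │  9 
                               ┃└────┴────┴────┴────
                               ┃Moves: 0            
                               ┃                    
                               ┗━━━━━━━━━━━━━━━━━━━━
                                                    
                                                    
                                                    


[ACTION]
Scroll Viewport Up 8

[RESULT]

                                                    
                                                    
                                                    
                                                    
                                                    
          ┏━━━━━━━━━━━━━━━━━━━━━━━━━━━━━┓           
          ┃ TabContainer                ┃           
          ┠─────────────────────────────┨━━━━━━━━━━━
          ┃[main.py]│ inventory.csv     ┃uzzle      
          ┃─────────────────────────────┃───────────
          ┃import sys                   ┃─┬────┬────
          ┃from typing import Any       ┃ │  7 │ 12 
          ┃import time                  ┃─┼────┼────
          ┃                             ┃ │  6 │  4 
          ┃# Handle edge cases          ┃─┼────┼────
          ┃# TODO: refactor this section┃ │  8 │  3 
          ┗━━━━━━━━━━━━━━━━━━━━━━━━━━━━━┛─┼────┼────
                               ┃│ 15 │  5 │ 11 │  9 
                               ┃└────┴────┴────┴────
                               ┃Moves: 0            
                               ┃                    
                               ┗━━━━━━━━━━━━━━━━━━━━
                                                    
                                                    


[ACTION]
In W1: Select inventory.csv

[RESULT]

                                                    
                                                    
                                                    
                                                    
                                                    
          ┏━━━━━━━━━━━━━━━━━━━━━━━━━━━━━┓           
          ┃ TabContainer                ┃           
          ┠─────────────────────────────┨━━━━━━━━━━━
          ┃ main.py │[inventory.csv]    ┃uzzle      
          ┃─────────────────────────────┃───────────
          ┃name,score,status,city,age   ┃─┬────┬────
          ┃Frank Wilson,21.32,inactive,T┃ │  7 │ 12 
          ┃Frank Davis,84.23,active,Berl┃─┼────┼────
          ┃Grace Lee,57.23,active,Berlin┃ │  6 │  4 
          ┃Grace Smith,83.89,pending,Tor┃─┼────┼────
          ┃Carol Clark,55.24,pending,Mum┃ │  8 │  3 
          ┗━━━━━━━━━━━━━━━━━━━━━━━━━━━━━┛─┼────┼────
                               ┃│ 15 │  5 │ 11 │  9 
                               ┃└────┴────┴────┴────
                               ┃Moves: 0            
                               ┃                    
                               ┗━━━━━━━━━━━━━━━━━━━━
                                                    
                                                    


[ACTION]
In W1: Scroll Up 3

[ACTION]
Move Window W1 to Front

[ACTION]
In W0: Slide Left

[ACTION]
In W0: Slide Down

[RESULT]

                                                    
                                                    
                                                    
                                                    
                                                    
          ┏━━━━━━━━━━━━━━━━━━━━━━━━━━━━━┓           
          ┃ TabContainer                ┃           
          ┠─────────────────────────────┨━━━━━━━━━━━
          ┃ main.py │[inventory.csv]    ┃uzzle      
          ┃─────────────────────────────┃───────────
          ┃name,score,status,city,age   ┃─┬────┬────
          ┃Frank Wilson,21.32,inactive,T┃ │  7 │ 12 
          ┃Frank Davis,84.23,active,Berl┃─┼────┼────
          ┃Grace Lee,57.23,active,Berlin┃ │    │  4 
          ┃Grace Smith,83.89,pending,Tor┃─┼────┼────
          ┃Carol Clark,55.24,pending,Mum┃ │  6 │  3 
          ┗━━━━━━━━━━━━━━━━━━━━━━━━━━━━━┛─┼────┼────
                               ┃│ 15 │  5 │ 11 │  9 
                               ┃└────┴────┴────┴────
                               ┃Moves: 2            
                               ┃                    
                               ┗━━━━━━━━━━━━━━━━━━━━
                                                    
                                                    


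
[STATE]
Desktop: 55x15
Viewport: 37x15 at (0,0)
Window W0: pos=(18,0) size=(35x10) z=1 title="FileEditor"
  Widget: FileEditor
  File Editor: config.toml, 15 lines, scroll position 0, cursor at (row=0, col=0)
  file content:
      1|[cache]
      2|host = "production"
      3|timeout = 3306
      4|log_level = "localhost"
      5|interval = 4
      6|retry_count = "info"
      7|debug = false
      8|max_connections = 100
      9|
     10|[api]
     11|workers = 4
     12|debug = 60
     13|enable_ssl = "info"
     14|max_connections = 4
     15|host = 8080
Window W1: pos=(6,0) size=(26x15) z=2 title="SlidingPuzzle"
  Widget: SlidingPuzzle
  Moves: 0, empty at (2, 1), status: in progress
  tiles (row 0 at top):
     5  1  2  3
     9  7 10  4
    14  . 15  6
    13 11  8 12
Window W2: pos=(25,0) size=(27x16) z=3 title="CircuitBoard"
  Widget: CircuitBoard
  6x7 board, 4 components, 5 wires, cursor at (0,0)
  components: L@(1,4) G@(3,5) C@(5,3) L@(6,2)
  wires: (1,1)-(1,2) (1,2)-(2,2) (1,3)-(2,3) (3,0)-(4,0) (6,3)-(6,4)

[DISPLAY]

      ┏━━━━━━━━━━━━━━━━━━┏━━━━━━━━━━━
      ┃ SlidingPuzzle    ┃ CircuitBoa
      ┠──────────────────┠───────────
      ┃┌────┬────┬────┬──┃   0 1 2 3 
      ┃│  5 │  1 │  2 │  ┃0  [.]     
      ┃├────┼────┼────┼──┃           
      ┃│  9 │  7 │ 10 │  ┃1       · ─
      ┃├────┼────┼────┼──┃           
      ┃│ 14 │    │ 15 │  ┃2          
      ┃├────┼────┼────┼──┃           
      ┃│ 13 │ 11 │  8 │ 1┃3   ·      
      ┃└────┴────┴────┴──┃    │      
      ┃Moves: 0          ┃4   ·      
      ┃                  ┃           
      ┗━━━━━━━━━━━━━━━━━━┃5          


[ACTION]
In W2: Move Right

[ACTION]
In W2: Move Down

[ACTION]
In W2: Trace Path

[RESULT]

      ┏━━━━━━━━━━━━━━━━━━┏━━━━━━━━━━━
      ┃ SlidingPuzzle    ┃ CircuitBoa
      ┠──────────────────┠───────────
      ┃┌────┬────┬────┬──┃   0 1 2 3 
      ┃│  5 │  1 │  2 │  ┃0          
      ┃├────┼────┼────┼──┃           
      ┃│  9 │  7 │ 10 │  ┃1      [.]─
      ┃├────┼────┼────┼──┃           
      ┃│ 14 │    │ 15 │  ┃2          
      ┃├────┼────┼────┼──┃           
      ┃│ 13 │ 11 │  8 │ 1┃3   ·      
      ┃└────┴────┴────┴──┃    │      
      ┃Moves: 0          ┃4   ·      
      ┃                  ┃           
      ┗━━━━━━━━━━━━━━━━━━┃5          


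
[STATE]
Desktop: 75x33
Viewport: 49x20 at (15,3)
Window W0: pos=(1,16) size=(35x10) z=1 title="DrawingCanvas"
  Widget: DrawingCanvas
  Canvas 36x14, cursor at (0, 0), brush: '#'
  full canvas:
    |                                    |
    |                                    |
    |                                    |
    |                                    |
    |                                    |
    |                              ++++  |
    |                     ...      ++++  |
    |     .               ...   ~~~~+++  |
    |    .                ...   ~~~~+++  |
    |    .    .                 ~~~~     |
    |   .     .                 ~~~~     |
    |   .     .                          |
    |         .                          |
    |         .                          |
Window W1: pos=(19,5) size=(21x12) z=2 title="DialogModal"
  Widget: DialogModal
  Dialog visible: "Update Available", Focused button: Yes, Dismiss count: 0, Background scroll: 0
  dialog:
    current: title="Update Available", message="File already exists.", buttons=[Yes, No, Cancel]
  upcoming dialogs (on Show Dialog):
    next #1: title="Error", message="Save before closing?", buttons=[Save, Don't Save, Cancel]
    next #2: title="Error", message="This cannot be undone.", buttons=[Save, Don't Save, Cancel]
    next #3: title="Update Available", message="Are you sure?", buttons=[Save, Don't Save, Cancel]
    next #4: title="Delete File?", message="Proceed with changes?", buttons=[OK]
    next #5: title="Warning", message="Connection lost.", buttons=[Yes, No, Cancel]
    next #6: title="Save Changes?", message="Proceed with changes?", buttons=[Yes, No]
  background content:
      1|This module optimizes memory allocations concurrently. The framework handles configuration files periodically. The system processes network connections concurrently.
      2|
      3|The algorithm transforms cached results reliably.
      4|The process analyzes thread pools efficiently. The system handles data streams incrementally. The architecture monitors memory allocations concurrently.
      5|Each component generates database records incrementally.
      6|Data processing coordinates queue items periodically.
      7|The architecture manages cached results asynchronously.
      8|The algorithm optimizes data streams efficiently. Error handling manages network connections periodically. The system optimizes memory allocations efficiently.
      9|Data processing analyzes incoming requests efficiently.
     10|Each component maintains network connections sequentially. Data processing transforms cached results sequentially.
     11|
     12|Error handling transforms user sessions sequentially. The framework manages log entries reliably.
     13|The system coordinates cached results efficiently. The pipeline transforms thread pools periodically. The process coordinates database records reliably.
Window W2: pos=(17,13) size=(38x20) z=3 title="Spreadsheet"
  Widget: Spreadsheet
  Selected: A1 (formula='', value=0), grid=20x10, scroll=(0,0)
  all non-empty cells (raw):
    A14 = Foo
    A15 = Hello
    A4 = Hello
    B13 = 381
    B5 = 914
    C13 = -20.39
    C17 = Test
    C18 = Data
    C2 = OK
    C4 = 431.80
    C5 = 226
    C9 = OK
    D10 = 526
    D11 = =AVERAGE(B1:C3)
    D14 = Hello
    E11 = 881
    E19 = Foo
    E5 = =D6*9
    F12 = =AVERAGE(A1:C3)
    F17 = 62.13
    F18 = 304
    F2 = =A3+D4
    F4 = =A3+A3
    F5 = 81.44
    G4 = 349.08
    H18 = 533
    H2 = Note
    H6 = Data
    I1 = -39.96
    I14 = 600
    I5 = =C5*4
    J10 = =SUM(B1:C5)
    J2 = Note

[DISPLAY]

                                                 
                                                 
    ┏━━━━━━━━━━━━━━━━━━━┓                        
    ┃ DialogModal       ┃                        
    ┠───────────────────┨                        
    ┃This module optimiz┃                        
    ┃  ┌─────────────┐  ┃                        
    ┃Th│Update Availa│ns┃                        
    ┃Th│File already │ze┃                        
    ┃Ea│[Yes]  No   C│ne┃                        
  ┏━━━━━━━━━━━━━━━━━━━━━━━━━━━━━━━━━━━━┓         
  ┃ Spreadsheet                        ┃         
  ┠────────────────────────────────────┨         
━━┃A1:                                 ┃         
s ┃       A       B       C       D    ┃         
──┃------------------------------------┃         
  ┃  1      [0]       0       0       0┃         
  ┃  2        0       0OK             0┃         
  ┃  3        0       0       0       0┃         
  ┃  4 Hello          0  431.80       0┃         


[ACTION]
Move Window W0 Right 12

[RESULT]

                                                 
                                                 
    ┏━━━━━━━━━━━━━━━━━━━┓                        
    ┃ DialogModal       ┃                        
    ┠───────────────────┨                        
    ┃This module optimiz┃                        
    ┃  ┌─────────────┐  ┃                        
    ┃Th│Update Availa│ns┃                        
    ┃Th│File already │ze┃                        
    ┃Ea│[Yes]  No   C│ne┃                        
  ┏━━━━━━━━━━━━━━━━━━━━━━━━━━━━━━━━━━━━┓         
  ┃ Spreadsheet                        ┃         
  ┠────────────────────────────────────┨         
━━┃A1:                                 ┃         
Dr┃       A       B       C       D    ┃         
──┃------------------------------------┃         
  ┃  1      [0]       0       0       0┃         
  ┃  2        0       0OK             0┃         
  ┃  3        0       0       0       0┃         
  ┃  4 Hello          0  431.80       0┃         


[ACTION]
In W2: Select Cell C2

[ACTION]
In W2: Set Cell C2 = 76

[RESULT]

                                                 
                                                 
    ┏━━━━━━━━━━━━━━━━━━━┓                        
    ┃ DialogModal       ┃                        
    ┠───────────────────┨                        
    ┃This module optimiz┃                        
    ┃  ┌─────────────┐  ┃                        
    ┃Th│Update Availa│ns┃                        
    ┃Th│File already │ze┃                        
    ┃Ea│[Yes]  No   C│ne┃                        
  ┏━━━━━━━━━━━━━━━━━━━━━━━━━━━━━━━━━━━━┓         
  ┃ Spreadsheet                        ┃         
  ┠────────────────────────────────────┨         
━━┃C2: 76                              ┃         
Dr┃       A       B       C       D    ┃         
──┃------------------------------------┃         
  ┃  1        0       0       0       0┃         
  ┃  2        0       0    [76]       0┃         
  ┃  3        0       0       0       0┃         
  ┃  4 Hello          0  431.80       0┃         
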